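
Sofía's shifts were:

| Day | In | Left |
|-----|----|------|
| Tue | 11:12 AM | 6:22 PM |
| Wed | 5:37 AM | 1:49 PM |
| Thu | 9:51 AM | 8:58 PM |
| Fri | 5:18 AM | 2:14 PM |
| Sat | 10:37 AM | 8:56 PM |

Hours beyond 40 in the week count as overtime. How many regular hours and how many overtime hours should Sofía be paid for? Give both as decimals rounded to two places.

Regular 40.00 hours, overtime 5.73 hours

Tue: 11:12 AM–6:22 PM = 7 h 10 min
Wed: 5:37 AM–1:49 PM = 8 h 12 min
Thu: 9:51 AM–8:58 PM = 11 h 7 min
Fri: 5:18 AM–2:14 PM = 8 h 56 min
Sat: 10:37 AM–8:56 PM = 10 h 19 min
Total worked: 45 h 44 min = 45.73 h.
Threshold 40 h → overtime 5 h 44 min, regular 40 h 0 min.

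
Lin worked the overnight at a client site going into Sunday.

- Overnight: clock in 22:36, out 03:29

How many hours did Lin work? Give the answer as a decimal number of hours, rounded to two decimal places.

Overnight: 22:36 → midnight = 1 h 24 min; midnight → 03:29 = 3 h 29 min; span 4 h 53 min

4.88 hours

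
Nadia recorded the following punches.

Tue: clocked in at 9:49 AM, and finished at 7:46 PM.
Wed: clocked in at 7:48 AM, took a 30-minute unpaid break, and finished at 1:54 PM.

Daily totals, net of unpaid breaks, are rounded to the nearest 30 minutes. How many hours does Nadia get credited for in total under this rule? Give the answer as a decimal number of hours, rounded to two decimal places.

Tue: 9:49 AM–7:46 PM = 9 h 57 min → rounds to 10 h 0 min
Wed: 7:48 AM–1:54 PM = 6 h 6 min − 30 min = 5 h 36 min → rounds to 5 h 30 min
Total credited: 15 h 30 min.

15.50 hours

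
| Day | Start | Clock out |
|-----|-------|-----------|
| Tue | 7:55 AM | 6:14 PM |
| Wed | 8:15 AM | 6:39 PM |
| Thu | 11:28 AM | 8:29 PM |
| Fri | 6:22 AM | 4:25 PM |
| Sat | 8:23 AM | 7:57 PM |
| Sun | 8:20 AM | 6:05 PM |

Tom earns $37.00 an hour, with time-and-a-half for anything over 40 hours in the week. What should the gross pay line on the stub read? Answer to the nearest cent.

Tue: 7:55 AM–6:14 PM = 10 h 19 min
Wed: 8:15 AM–6:39 PM = 10 h 24 min
Thu: 11:28 AM–8:29 PM = 9 h 1 min
Fri: 6:22 AM–4:25 PM = 10 h 3 min
Sat: 8:23 AM–7:57 PM = 11 h 34 min
Sun: 8:20 AM–6:05 PM = 9 h 45 min
Total worked: 61 h 6 min = 3666 min.
Regular 40 h 0 min = 2400 min at $37.00/h; overtime 21 h 6 min = 1266 min at $55.50/h.
Pay = (2400 × $37.00 + 1266 × $55.50) ÷ 60 = $2651.05.

$2651.05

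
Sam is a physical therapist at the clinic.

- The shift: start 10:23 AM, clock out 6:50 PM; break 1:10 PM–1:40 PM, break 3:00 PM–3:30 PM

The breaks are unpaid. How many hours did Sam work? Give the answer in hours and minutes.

The shift: 10:23 AM–6:50 PM = 8 h 27 min; less 60 min break → 7 h 27 min

7 h 27 min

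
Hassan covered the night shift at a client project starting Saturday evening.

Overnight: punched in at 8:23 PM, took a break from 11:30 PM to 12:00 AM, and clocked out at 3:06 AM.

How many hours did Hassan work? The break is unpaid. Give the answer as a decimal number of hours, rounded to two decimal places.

6.22 hours

Overnight: 8:23 PM → midnight = 3 h 37 min; midnight → 3:06 AM = 3 h 6 min; span 6 h 43 min; less 30 min break → 6 h 13 min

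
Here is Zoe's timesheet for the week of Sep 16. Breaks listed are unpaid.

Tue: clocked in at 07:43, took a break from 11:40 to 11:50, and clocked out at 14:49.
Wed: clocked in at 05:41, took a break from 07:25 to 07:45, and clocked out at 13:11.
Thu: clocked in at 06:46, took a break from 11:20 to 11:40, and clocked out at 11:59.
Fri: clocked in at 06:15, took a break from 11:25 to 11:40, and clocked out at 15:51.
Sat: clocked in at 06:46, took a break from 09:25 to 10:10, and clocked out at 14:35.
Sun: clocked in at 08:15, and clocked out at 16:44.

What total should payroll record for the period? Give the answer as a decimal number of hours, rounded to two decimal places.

43.88 hours

Tue: 07:43–14:49 = 7 h 6 min; less 10 min break → 6 h 56 min
Wed: 05:41–13:11 = 7 h 30 min; less 20 min break → 7 h 10 min
Thu: 06:46–11:59 = 5 h 13 min; less 20 min break → 4 h 53 min
Fri: 06:15–15:51 = 9 h 36 min; less 15 min break → 9 h 21 min
Sat: 06:46–14:35 = 7 h 49 min; less 45 min break → 7 h 4 min
Sun: 08:15–16:44 = 8 h 29 min
Total: 6 h 56 min + 7 h 10 min + 4 h 53 min + 9 h 21 min + 7 h 4 min + 8 h 29 min = 43 h 53 min.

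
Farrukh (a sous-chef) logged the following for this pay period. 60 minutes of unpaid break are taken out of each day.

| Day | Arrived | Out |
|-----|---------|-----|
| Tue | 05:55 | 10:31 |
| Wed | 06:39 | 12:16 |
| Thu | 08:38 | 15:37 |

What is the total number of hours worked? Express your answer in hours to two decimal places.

Tue: 05:55–10:31 = 4 h 36 min; less 60 min break → 3 h 36 min
Wed: 06:39–12:16 = 5 h 37 min; less 60 min break → 4 h 37 min
Thu: 08:38–15:37 = 6 h 59 min; less 60 min break → 5 h 59 min
Total: 3 h 36 min + 4 h 37 min + 5 h 59 min = 14 h 12 min.

14.20 hours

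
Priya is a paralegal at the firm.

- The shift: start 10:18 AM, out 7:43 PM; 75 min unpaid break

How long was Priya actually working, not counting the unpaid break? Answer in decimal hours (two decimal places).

8.17 hours

The shift: 10:18 AM–7:43 PM = 9 h 25 min; less 75 min break → 8 h 10 min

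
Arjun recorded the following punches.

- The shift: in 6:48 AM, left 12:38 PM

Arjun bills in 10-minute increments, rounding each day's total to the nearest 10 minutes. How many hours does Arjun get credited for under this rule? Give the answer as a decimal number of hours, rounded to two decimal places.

The shift: 6:48 AM–12:38 PM = 5 h 50 min → rounds to 5 h 50 min

5.83 hours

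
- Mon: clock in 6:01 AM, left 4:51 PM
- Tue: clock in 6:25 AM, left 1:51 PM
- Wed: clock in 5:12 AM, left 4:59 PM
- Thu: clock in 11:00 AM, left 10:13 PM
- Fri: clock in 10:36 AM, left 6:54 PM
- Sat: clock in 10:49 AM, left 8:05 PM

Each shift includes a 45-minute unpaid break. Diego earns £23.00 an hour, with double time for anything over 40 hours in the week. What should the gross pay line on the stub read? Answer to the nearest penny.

Mon: 6:01 AM–4:51 PM = 10 h 50 min; less 45 min break → 10 h 5 min
Tue: 6:25 AM–1:51 PM = 7 h 26 min; less 45 min break → 6 h 41 min
Wed: 5:12 AM–4:59 PM = 11 h 47 min; less 45 min break → 11 h 2 min
Thu: 11:00 AM–10:13 PM = 11 h 13 min; less 45 min break → 10 h 28 min
Fri: 10:36 AM–6:54 PM = 8 h 18 min; less 45 min break → 7 h 33 min
Sat: 10:49 AM–8:05 PM = 9 h 16 min; less 45 min break → 8 h 31 min
Total worked: 54 h 20 min = 3260 min.
Regular 40 h 0 min = 2400 min at £23.00/h; overtime 14 h 20 min = 860 min at £46.00/h.
Pay = (2400 × £23.00 + 860 × £46.00) ÷ 60 = £1579.33.

£1579.33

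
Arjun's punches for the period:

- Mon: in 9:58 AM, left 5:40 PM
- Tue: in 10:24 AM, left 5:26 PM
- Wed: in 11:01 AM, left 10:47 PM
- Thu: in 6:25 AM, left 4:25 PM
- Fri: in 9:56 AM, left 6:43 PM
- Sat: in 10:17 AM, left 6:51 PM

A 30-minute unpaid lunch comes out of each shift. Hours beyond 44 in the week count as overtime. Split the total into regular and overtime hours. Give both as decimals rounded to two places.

Mon: 9:58 AM–5:40 PM = 7 h 42 min; less 30 min break → 7 h 12 min
Tue: 10:24 AM–5:26 PM = 7 h 2 min; less 30 min break → 6 h 32 min
Wed: 11:01 AM–10:47 PM = 11 h 46 min; less 30 min break → 11 h 16 min
Thu: 6:25 AM–4:25 PM = 10 h 0 min; less 30 min break → 9 h 30 min
Fri: 9:56 AM–6:43 PM = 8 h 47 min; less 30 min break → 8 h 17 min
Sat: 10:17 AM–6:51 PM = 8 h 34 min; less 30 min break → 8 h 4 min
Total worked: 50 h 51 min = 50.85 h.
Threshold 44 h → overtime 6 h 51 min, regular 44 h 0 min.

Regular 44.00 hours, overtime 6.85 hours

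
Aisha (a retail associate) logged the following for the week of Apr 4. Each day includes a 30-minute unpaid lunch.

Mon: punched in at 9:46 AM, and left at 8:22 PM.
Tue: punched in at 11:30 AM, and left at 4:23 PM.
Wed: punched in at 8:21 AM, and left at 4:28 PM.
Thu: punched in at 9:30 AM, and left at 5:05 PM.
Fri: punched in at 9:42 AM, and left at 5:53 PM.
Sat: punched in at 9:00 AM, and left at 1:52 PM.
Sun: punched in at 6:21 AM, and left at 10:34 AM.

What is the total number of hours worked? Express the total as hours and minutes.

44 h 57 min

Mon: 9:46 AM–8:22 PM = 10 h 36 min; less 30 min break → 10 h 6 min
Tue: 11:30 AM–4:23 PM = 4 h 53 min; less 30 min break → 4 h 23 min
Wed: 8:21 AM–4:28 PM = 8 h 7 min; less 30 min break → 7 h 37 min
Thu: 9:30 AM–5:05 PM = 7 h 35 min; less 30 min break → 7 h 5 min
Fri: 9:42 AM–5:53 PM = 8 h 11 min; less 30 min break → 7 h 41 min
Sat: 9:00 AM–1:52 PM = 4 h 52 min; less 30 min break → 4 h 22 min
Sun: 6:21 AM–10:34 AM = 4 h 13 min; less 30 min break → 3 h 43 min
Total: 10 h 6 min + 4 h 23 min + 7 h 37 min + 7 h 5 min + 7 h 41 min + 4 h 22 min + 3 h 43 min = 44 h 57 min.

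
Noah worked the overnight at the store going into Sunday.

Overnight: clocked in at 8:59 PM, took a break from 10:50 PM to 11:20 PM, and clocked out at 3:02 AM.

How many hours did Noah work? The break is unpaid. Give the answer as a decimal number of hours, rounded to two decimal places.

5.55 hours

Overnight: 8:59 PM → midnight = 3 h 1 min; midnight → 3:02 AM = 3 h 2 min; span 6 h 3 min; less 30 min break → 5 h 33 min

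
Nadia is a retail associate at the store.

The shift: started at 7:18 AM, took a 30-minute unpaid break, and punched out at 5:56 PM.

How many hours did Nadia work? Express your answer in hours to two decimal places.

The shift: 7:18 AM–5:56 PM = 10 h 38 min; less 30 min break → 10 h 8 min

10.13 hours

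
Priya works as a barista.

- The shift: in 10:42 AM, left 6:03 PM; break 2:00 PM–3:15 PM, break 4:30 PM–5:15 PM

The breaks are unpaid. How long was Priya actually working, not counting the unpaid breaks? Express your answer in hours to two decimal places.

The shift: 10:42 AM–6:03 PM = 7 h 21 min; less 120 min break → 5 h 21 min

5.35 hours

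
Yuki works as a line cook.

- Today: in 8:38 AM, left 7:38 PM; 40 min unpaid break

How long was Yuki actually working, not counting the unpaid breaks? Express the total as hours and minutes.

Today: 8:38 AM–7:38 PM = 11 h 0 min; less 40 min break → 10 h 20 min

10 h 20 min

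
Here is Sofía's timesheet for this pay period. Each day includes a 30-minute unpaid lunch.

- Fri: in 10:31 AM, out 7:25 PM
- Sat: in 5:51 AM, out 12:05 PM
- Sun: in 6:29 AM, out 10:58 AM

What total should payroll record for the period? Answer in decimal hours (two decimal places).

18.12 hours

Fri: 10:31 AM–7:25 PM = 8 h 54 min; less 30 min break → 8 h 24 min
Sat: 5:51 AM–12:05 PM = 6 h 14 min; less 30 min break → 5 h 44 min
Sun: 6:29 AM–10:58 AM = 4 h 29 min; less 30 min break → 3 h 59 min
Total: 8 h 24 min + 5 h 44 min + 3 h 59 min = 18 h 7 min.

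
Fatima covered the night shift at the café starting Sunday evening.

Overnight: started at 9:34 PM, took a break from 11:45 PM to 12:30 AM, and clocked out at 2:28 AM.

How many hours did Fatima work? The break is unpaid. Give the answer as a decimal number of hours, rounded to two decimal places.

4.15 hours

Overnight: 9:34 PM → midnight = 2 h 26 min; midnight → 2:28 AM = 2 h 28 min; span 4 h 54 min; less 45 min break → 4 h 9 min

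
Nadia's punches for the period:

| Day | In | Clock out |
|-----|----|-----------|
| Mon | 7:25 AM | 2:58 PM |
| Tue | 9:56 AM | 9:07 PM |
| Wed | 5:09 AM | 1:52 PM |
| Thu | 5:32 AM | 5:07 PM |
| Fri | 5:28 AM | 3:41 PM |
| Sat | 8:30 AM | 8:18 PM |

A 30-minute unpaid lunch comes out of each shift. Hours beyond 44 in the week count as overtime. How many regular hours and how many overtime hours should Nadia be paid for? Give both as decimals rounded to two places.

Mon: 7:25 AM–2:58 PM = 7 h 33 min; less 30 min break → 7 h 3 min
Tue: 9:56 AM–9:07 PM = 11 h 11 min; less 30 min break → 10 h 41 min
Wed: 5:09 AM–1:52 PM = 8 h 43 min; less 30 min break → 8 h 13 min
Thu: 5:32 AM–5:07 PM = 11 h 35 min; less 30 min break → 11 h 5 min
Fri: 5:28 AM–3:41 PM = 10 h 13 min; less 30 min break → 9 h 43 min
Sat: 8:30 AM–8:18 PM = 11 h 48 min; less 30 min break → 11 h 18 min
Total worked: 58 h 3 min = 58.05 h.
Threshold 44 h → overtime 14 h 3 min, regular 44 h 0 min.

Regular 44.00 hours, overtime 14.05 hours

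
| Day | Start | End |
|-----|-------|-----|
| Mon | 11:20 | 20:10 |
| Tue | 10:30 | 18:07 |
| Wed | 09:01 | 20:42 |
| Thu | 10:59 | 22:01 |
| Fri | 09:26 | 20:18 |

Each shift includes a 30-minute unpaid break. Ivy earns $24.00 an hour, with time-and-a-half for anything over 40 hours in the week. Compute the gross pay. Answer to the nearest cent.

$1231.20

Mon: 11:20–20:10 = 8 h 50 min; less 30 min break → 8 h 20 min
Tue: 10:30–18:07 = 7 h 37 min; less 30 min break → 7 h 7 min
Wed: 09:01–20:42 = 11 h 41 min; less 30 min break → 11 h 11 min
Thu: 10:59–22:01 = 11 h 2 min; less 30 min break → 10 h 32 min
Fri: 09:26–20:18 = 10 h 52 min; less 30 min break → 10 h 22 min
Total worked: 47 h 32 min = 2852 min.
Regular 40 h 0 min = 2400 min at $24.00/h; overtime 7 h 32 min = 452 min at $36.00/h.
Pay = (2400 × $24.00 + 452 × $36.00) ÷ 60 = $1231.20.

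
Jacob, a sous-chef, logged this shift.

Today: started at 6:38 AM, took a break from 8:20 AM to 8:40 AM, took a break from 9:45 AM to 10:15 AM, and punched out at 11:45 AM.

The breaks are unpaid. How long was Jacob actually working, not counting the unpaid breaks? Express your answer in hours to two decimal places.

Today: 6:38 AM–11:45 AM = 5 h 7 min; less 50 min break → 4 h 17 min

4.28 hours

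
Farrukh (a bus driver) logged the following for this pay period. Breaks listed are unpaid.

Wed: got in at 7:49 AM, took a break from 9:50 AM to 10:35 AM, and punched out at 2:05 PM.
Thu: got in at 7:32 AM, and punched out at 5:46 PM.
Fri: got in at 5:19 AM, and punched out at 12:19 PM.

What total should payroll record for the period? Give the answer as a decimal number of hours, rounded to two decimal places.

22.75 hours

Wed: 7:49 AM–2:05 PM = 6 h 16 min; less 45 min break → 5 h 31 min
Thu: 7:32 AM–5:46 PM = 10 h 14 min
Fri: 5:19 AM–12:19 PM = 7 h 0 min
Total: 5 h 31 min + 10 h 14 min + 7 h 0 min = 22 h 45 min.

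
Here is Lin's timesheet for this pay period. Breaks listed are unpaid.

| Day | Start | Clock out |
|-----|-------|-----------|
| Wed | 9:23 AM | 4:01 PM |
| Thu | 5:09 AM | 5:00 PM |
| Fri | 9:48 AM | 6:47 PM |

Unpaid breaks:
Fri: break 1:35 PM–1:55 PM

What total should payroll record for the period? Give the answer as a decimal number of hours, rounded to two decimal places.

27.13 hours

Wed: 9:23 AM–4:01 PM = 6 h 38 min
Thu: 5:09 AM–5:00 PM = 11 h 51 min
Fri: 9:48 AM–6:47 PM = 8 h 59 min; less 20 min break → 8 h 39 min
Total: 6 h 38 min + 11 h 51 min + 8 h 39 min = 27 h 8 min.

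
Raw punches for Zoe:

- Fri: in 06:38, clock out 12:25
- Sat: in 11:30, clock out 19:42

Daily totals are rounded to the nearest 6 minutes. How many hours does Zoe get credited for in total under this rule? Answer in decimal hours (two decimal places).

Fri: 06:38–12:25 = 5 h 47 min → rounds to 5 h 48 min
Sat: 11:30–19:42 = 8 h 12 min → rounds to 8 h 12 min
Total credited: 14 h 0 min.

14.00 hours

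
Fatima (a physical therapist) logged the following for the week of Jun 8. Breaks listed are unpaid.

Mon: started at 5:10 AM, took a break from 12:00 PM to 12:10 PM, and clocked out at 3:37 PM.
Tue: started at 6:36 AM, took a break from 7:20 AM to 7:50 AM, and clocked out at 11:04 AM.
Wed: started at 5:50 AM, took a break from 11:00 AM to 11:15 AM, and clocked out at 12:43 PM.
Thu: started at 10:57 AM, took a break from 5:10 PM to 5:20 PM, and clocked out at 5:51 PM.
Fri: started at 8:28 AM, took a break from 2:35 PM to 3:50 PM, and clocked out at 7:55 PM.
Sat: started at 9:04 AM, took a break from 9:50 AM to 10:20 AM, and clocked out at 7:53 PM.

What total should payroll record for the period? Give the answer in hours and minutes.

48 h 8 min

Mon: 5:10 AM–3:37 PM = 10 h 27 min; less 10 min break → 10 h 17 min
Tue: 6:36 AM–11:04 AM = 4 h 28 min; less 30 min break → 3 h 58 min
Wed: 5:50 AM–12:43 PM = 6 h 53 min; less 15 min break → 6 h 38 min
Thu: 10:57 AM–5:51 PM = 6 h 54 min; less 10 min break → 6 h 44 min
Fri: 8:28 AM–7:55 PM = 11 h 27 min; less 75 min break → 10 h 12 min
Sat: 9:04 AM–7:53 PM = 10 h 49 min; less 30 min break → 10 h 19 min
Total: 10 h 17 min + 3 h 58 min + 6 h 38 min + 6 h 44 min + 10 h 12 min + 10 h 19 min = 48 h 8 min.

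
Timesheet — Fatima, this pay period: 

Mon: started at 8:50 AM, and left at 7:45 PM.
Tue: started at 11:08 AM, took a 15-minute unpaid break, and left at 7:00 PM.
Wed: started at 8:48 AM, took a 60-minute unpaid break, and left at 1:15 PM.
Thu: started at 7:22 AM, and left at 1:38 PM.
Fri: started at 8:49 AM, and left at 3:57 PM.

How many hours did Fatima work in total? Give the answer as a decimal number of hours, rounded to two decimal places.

35.38 hours

Mon: 8:50 AM–7:45 PM = 10 h 55 min
Tue: 11:08 AM–7:00 PM = 7 h 52 min; less 15 min break → 7 h 37 min
Wed: 8:48 AM–1:15 PM = 4 h 27 min; less 60 min break → 3 h 27 min
Thu: 7:22 AM–1:38 PM = 6 h 16 min
Fri: 8:49 AM–3:57 PM = 7 h 8 min
Total: 10 h 55 min + 7 h 37 min + 3 h 27 min + 6 h 16 min + 7 h 8 min = 35 h 23 min.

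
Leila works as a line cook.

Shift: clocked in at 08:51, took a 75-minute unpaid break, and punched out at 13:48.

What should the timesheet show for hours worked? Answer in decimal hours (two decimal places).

3.70 hours

Shift: 08:51–13:48 = 4 h 57 min; less 75 min break → 3 h 42 min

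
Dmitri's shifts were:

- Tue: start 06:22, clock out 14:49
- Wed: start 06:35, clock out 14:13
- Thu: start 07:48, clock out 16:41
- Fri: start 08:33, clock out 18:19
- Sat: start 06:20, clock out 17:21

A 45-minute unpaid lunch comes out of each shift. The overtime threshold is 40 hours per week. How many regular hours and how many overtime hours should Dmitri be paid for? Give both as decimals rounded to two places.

Regular 40.00 hours, overtime 2.00 hours

Tue: 06:22–14:49 = 8 h 27 min; less 45 min break → 7 h 42 min
Wed: 06:35–14:13 = 7 h 38 min; less 45 min break → 6 h 53 min
Thu: 07:48–16:41 = 8 h 53 min; less 45 min break → 8 h 8 min
Fri: 08:33–18:19 = 9 h 46 min; less 45 min break → 9 h 1 min
Sat: 06:20–17:21 = 11 h 1 min; less 45 min break → 10 h 16 min
Total worked: 42 h 0 min = 42.00 h.
Threshold 40 h → overtime 2 h 0 min, regular 40 h 0 min.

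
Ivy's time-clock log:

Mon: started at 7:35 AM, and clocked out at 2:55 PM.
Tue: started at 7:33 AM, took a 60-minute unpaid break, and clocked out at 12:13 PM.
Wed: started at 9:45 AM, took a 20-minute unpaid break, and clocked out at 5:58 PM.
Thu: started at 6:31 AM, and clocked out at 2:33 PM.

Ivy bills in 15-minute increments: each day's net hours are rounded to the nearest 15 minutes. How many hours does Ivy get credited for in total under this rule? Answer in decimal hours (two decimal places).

Mon: 7:35 AM–2:55 PM = 7 h 20 min → rounds to 7 h 15 min
Tue: 7:33 AM–12:13 PM = 4 h 40 min − 60 min = 3 h 40 min → rounds to 3 h 45 min
Wed: 9:45 AM–5:58 PM = 8 h 13 min − 20 min = 7 h 53 min → rounds to 8 h 0 min
Thu: 6:31 AM–2:33 PM = 8 h 2 min → rounds to 8 h 0 min
Total credited: 27 h 0 min.

27.00 hours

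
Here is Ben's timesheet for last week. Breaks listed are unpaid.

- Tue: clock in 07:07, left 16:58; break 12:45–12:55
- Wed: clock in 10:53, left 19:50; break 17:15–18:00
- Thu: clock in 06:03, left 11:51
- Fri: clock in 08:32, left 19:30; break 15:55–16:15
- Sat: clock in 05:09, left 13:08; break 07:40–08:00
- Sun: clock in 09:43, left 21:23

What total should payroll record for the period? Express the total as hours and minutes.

53 h 38 min

Tue: 07:07–16:58 = 9 h 51 min; less 10 min break → 9 h 41 min
Wed: 10:53–19:50 = 8 h 57 min; less 45 min break → 8 h 12 min
Thu: 06:03–11:51 = 5 h 48 min
Fri: 08:32–19:30 = 10 h 58 min; less 20 min break → 10 h 38 min
Sat: 05:09–13:08 = 7 h 59 min; less 20 min break → 7 h 39 min
Sun: 09:43–21:23 = 11 h 40 min
Total: 9 h 41 min + 8 h 12 min + 5 h 48 min + 10 h 38 min + 7 h 39 min + 11 h 40 min = 53 h 38 min.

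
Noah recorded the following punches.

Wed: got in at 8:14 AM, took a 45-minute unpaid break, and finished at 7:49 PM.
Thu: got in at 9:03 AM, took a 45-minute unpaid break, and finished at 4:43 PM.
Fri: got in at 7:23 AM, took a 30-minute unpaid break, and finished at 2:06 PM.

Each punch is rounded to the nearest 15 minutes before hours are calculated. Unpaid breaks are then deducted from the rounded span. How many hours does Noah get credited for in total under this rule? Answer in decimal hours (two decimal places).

Wed: in 8:14 AM→8:15 AM, out 7:49 PM→7:45 PM; 11 h 30 min − 45 min = 10 h 45 min
Thu: in 9:03 AM→9:00 AM, out 4:43 PM→4:45 PM; 7 h 45 min − 45 min = 7 h 0 min
Fri: in 7:23 AM→7:30 AM, out 2:06 PM→2:00 PM; 6 h 30 min − 30 min = 6 h 0 min
Total credited: 23 h 45 min.

23.75 hours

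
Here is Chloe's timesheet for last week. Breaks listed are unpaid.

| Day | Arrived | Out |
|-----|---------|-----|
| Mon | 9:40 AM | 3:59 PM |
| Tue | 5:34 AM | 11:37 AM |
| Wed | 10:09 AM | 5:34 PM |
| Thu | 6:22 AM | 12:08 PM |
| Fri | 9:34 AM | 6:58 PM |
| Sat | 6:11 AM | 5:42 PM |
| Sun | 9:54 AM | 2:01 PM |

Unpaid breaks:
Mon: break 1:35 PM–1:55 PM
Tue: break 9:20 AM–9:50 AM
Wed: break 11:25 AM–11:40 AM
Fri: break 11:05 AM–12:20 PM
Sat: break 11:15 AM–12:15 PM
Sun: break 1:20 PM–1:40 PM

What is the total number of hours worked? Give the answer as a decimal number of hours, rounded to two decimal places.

46.92 hours

Mon: 9:40 AM–3:59 PM = 6 h 19 min; less 20 min break → 5 h 59 min
Tue: 5:34 AM–11:37 AM = 6 h 3 min; less 30 min break → 5 h 33 min
Wed: 10:09 AM–5:34 PM = 7 h 25 min; less 15 min break → 7 h 10 min
Thu: 6:22 AM–12:08 PM = 5 h 46 min
Fri: 9:34 AM–6:58 PM = 9 h 24 min; less 75 min break → 8 h 9 min
Sat: 6:11 AM–5:42 PM = 11 h 31 min; less 60 min break → 10 h 31 min
Sun: 9:54 AM–2:01 PM = 4 h 7 min; less 20 min break → 3 h 47 min
Total: 5 h 59 min + 5 h 33 min + 7 h 10 min + 5 h 46 min + 8 h 9 min + 10 h 31 min + 3 h 47 min = 46 h 55 min.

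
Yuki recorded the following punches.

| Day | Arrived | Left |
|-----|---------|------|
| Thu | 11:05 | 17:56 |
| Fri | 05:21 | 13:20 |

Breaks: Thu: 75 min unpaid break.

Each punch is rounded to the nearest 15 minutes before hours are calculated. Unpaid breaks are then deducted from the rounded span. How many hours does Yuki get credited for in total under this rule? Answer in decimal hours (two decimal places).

Thu: in 11:05→11:00, out 17:56→18:00; 7 h 0 min − 75 min = 5 h 45 min
Fri: in 05:21→05:15, out 13:20→13:15; 8 h 0 min
Total credited: 13 h 45 min.

13.75 hours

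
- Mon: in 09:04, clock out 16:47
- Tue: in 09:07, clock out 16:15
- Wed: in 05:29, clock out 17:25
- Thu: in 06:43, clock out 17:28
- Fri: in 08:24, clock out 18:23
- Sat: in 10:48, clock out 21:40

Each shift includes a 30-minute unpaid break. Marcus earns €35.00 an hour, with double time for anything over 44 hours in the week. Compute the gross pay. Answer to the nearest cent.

Mon: 09:04–16:47 = 7 h 43 min; less 30 min break → 7 h 13 min
Tue: 09:07–16:15 = 7 h 8 min; less 30 min break → 6 h 38 min
Wed: 05:29–17:25 = 11 h 56 min; less 30 min break → 11 h 26 min
Thu: 06:43–17:28 = 10 h 45 min; less 30 min break → 10 h 15 min
Fri: 08:24–18:23 = 9 h 59 min; less 30 min break → 9 h 29 min
Sat: 10:48–21:40 = 10 h 52 min; less 30 min break → 10 h 22 min
Total worked: 55 h 23 min = 3323 min.
Regular 44 h 0 min = 2640 min at €35.00/h; overtime 11 h 23 min = 683 min at €70.00/h.
Pay = (2640 × €35.00 + 683 × €70.00) ÷ 60 = €2336.83.

€2336.83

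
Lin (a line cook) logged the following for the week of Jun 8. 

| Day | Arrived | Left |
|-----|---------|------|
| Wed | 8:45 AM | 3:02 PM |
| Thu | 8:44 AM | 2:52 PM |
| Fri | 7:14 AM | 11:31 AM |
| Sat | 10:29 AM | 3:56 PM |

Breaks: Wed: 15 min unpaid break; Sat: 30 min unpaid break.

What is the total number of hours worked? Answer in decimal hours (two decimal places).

21.40 hours

Wed: 8:45 AM–3:02 PM = 6 h 17 min; less 15 min break → 6 h 2 min
Thu: 8:44 AM–2:52 PM = 6 h 8 min
Fri: 7:14 AM–11:31 AM = 4 h 17 min
Sat: 10:29 AM–3:56 PM = 5 h 27 min; less 30 min break → 4 h 57 min
Total: 6 h 2 min + 6 h 8 min + 4 h 17 min + 4 h 57 min = 21 h 24 min.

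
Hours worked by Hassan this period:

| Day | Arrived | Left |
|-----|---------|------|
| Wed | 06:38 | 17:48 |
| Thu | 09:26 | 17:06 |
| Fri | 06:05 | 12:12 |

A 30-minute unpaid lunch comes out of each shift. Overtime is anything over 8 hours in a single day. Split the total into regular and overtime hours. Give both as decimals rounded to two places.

Wed: 06:38–17:48 = 11 h 10 min; less 30 min break → 10 h 40 min
Thu: 09:26–17:06 = 7 h 40 min; less 30 min break → 7 h 10 min
Fri: 06:05–12:12 = 6 h 7 min; less 30 min break → 5 h 37 min
Wed reg 8 h 0 min / OT 2 h 40 min; Thu reg 7 h 10 min / OT 0 h 0 min; Fri reg 5 h 37 min / OT 0 h 0 min.
Totals: regular 20 h 47 min, overtime 2 h 40 min.

Regular 20.78 hours, overtime 2.67 hours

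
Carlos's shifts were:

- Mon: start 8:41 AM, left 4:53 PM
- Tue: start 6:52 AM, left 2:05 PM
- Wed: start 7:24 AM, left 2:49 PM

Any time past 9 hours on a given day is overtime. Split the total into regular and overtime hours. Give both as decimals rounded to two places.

Regular 22.83 hours, overtime 0.00 hours

Mon: 8:41 AM–4:53 PM = 8 h 12 min
Tue: 6:52 AM–2:05 PM = 7 h 13 min
Wed: 7:24 AM–2:49 PM = 7 h 25 min
Mon reg 8 h 12 min / OT 0 h 0 min; Tue reg 7 h 13 min / OT 0 h 0 min; Wed reg 7 h 25 min / OT 0 h 0 min.
Totals: regular 22 h 50 min, overtime 0 h 0 min.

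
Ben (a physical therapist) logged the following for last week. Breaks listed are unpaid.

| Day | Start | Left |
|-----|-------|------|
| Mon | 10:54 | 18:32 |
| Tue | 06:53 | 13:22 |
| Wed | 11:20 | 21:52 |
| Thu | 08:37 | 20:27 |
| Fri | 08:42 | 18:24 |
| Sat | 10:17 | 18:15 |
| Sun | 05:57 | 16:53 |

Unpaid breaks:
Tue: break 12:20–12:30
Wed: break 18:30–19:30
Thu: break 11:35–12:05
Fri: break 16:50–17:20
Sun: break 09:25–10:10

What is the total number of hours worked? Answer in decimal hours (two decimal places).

Mon: 10:54–18:32 = 7 h 38 min
Tue: 06:53–13:22 = 6 h 29 min; less 10 min break → 6 h 19 min
Wed: 11:20–21:52 = 10 h 32 min; less 60 min break → 9 h 32 min
Thu: 08:37–20:27 = 11 h 50 min; less 30 min break → 11 h 20 min
Fri: 08:42–18:24 = 9 h 42 min; less 30 min break → 9 h 12 min
Sat: 10:17–18:15 = 7 h 58 min
Sun: 05:57–16:53 = 10 h 56 min; less 45 min break → 10 h 11 min
Total: 7 h 38 min + 6 h 19 min + 9 h 32 min + 11 h 20 min + 9 h 12 min + 7 h 58 min + 10 h 11 min = 62 h 10 min.

62.17 hours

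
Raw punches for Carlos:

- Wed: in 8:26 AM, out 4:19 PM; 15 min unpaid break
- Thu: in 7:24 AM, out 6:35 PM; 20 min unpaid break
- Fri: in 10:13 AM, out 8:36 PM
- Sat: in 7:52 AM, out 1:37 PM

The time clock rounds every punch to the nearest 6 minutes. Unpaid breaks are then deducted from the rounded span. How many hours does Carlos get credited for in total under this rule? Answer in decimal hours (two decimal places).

Wed: in 8:26 AM→8:24 AM, out 4:19 PM→4:18 PM; 7 h 54 min − 15 min = 7 h 39 min
Thu: in 7:24 AM→7:24 AM, out 6:35 PM→6:36 PM; 11 h 12 min − 20 min = 10 h 52 min
Fri: in 10:13 AM→10:12 AM, out 8:36 PM→8:36 PM; 10 h 24 min
Sat: in 7:52 AM→7:54 AM, out 1:37 PM→1:36 PM; 5 h 42 min
Total credited: 34 h 37 min.

34.62 hours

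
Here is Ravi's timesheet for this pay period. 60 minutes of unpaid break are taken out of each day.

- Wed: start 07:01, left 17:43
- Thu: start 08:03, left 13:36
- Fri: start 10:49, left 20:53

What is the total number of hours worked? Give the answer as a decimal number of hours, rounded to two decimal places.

Wed: 07:01–17:43 = 10 h 42 min; less 60 min break → 9 h 42 min
Thu: 08:03–13:36 = 5 h 33 min; less 60 min break → 4 h 33 min
Fri: 10:49–20:53 = 10 h 4 min; less 60 min break → 9 h 4 min
Total: 9 h 42 min + 4 h 33 min + 9 h 4 min = 23 h 19 min.

23.32 hours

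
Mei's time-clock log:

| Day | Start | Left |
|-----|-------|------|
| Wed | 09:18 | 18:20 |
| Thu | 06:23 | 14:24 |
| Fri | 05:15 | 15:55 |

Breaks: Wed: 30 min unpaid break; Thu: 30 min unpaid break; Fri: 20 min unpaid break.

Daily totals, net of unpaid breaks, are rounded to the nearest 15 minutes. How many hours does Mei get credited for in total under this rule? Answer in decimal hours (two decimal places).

Wed: 09:18–18:20 = 9 h 2 min − 30 min = 8 h 32 min → rounds to 8 h 30 min
Thu: 06:23–14:24 = 8 h 1 min − 30 min = 7 h 31 min → rounds to 7 h 30 min
Fri: 05:15–15:55 = 10 h 40 min − 20 min = 10 h 20 min → rounds to 10 h 15 min
Total credited: 26 h 15 min.

26.25 hours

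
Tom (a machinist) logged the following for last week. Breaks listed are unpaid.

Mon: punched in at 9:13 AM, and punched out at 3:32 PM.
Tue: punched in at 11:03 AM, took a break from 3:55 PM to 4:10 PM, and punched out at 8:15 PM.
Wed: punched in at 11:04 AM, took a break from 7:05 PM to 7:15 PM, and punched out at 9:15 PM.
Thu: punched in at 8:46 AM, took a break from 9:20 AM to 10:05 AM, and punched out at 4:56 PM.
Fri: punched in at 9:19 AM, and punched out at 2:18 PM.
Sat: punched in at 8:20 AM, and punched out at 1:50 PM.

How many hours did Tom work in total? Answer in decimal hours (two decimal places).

43.18 hours

Mon: 9:13 AM–3:32 PM = 6 h 19 min
Tue: 11:03 AM–8:15 PM = 9 h 12 min; less 15 min break → 8 h 57 min
Wed: 11:04 AM–9:15 PM = 10 h 11 min; less 10 min break → 10 h 1 min
Thu: 8:46 AM–4:56 PM = 8 h 10 min; less 45 min break → 7 h 25 min
Fri: 9:19 AM–2:18 PM = 4 h 59 min
Sat: 8:20 AM–1:50 PM = 5 h 30 min
Total: 6 h 19 min + 8 h 57 min + 10 h 1 min + 7 h 25 min + 4 h 59 min + 5 h 30 min = 43 h 11 min.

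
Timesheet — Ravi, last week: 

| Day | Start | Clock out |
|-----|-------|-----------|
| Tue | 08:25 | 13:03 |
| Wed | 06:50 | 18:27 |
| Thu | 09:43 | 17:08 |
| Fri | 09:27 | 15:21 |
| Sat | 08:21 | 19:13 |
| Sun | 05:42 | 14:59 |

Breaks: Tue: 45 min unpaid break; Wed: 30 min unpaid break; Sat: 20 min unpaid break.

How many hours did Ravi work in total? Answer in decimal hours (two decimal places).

Tue: 08:25–13:03 = 4 h 38 min; less 45 min break → 3 h 53 min
Wed: 06:50–18:27 = 11 h 37 min; less 30 min break → 11 h 7 min
Thu: 09:43–17:08 = 7 h 25 min
Fri: 09:27–15:21 = 5 h 54 min
Sat: 08:21–19:13 = 10 h 52 min; less 20 min break → 10 h 32 min
Sun: 05:42–14:59 = 9 h 17 min
Total: 3 h 53 min + 11 h 7 min + 7 h 25 min + 5 h 54 min + 10 h 32 min + 9 h 17 min = 48 h 8 min.

48.13 hours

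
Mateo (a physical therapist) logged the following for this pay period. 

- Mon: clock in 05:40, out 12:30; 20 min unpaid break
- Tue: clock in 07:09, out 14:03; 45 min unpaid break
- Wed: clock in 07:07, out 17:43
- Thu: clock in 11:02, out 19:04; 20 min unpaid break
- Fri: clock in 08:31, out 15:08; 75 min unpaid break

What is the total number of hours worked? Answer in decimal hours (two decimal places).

Mon: 05:40–12:30 = 6 h 50 min; less 20 min break → 6 h 30 min
Tue: 07:09–14:03 = 6 h 54 min; less 45 min break → 6 h 9 min
Wed: 07:07–17:43 = 10 h 36 min
Thu: 11:02–19:04 = 8 h 2 min; less 20 min break → 7 h 42 min
Fri: 08:31–15:08 = 6 h 37 min; less 75 min break → 5 h 22 min
Total: 6 h 30 min + 6 h 9 min + 10 h 36 min + 7 h 42 min + 5 h 22 min = 36 h 19 min.

36.32 hours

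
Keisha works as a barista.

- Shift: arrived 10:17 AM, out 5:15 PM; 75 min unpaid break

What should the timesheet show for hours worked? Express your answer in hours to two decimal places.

Shift: 10:17 AM–5:15 PM = 6 h 58 min; less 75 min break → 5 h 43 min

5.72 hours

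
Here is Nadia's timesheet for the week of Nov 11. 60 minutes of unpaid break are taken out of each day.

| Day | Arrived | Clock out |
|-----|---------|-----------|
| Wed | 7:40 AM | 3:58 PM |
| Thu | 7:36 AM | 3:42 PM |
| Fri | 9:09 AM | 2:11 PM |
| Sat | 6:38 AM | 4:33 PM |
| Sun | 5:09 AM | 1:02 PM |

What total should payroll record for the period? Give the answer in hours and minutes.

Wed: 7:40 AM–3:58 PM = 8 h 18 min; less 60 min break → 7 h 18 min
Thu: 7:36 AM–3:42 PM = 8 h 6 min; less 60 min break → 7 h 6 min
Fri: 9:09 AM–2:11 PM = 5 h 2 min; less 60 min break → 4 h 2 min
Sat: 6:38 AM–4:33 PM = 9 h 55 min; less 60 min break → 8 h 55 min
Sun: 5:09 AM–1:02 PM = 7 h 53 min; less 60 min break → 6 h 53 min
Total: 7 h 18 min + 7 h 6 min + 4 h 2 min + 8 h 55 min + 6 h 53 min = 34 h 14 min.

34 h 14 min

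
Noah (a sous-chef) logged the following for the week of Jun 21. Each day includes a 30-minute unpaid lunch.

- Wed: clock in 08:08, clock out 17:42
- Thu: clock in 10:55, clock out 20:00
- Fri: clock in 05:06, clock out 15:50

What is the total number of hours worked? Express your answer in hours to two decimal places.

27.88 hours

Wed: 08:08–17:42 = 9 h 34 min; less 30 min break → 9 h 4 min
Thu: 10:55–20:00 = 9 h 5 min; less 30 min break → 8 h 35 min
Fri: 05:06–15:50 = 10 h 44 min; less 30 min break → 10 h 14 min
Total: 9 h 4 min + 8 h 35 min + 10 h 14 min = 27 h 53 min.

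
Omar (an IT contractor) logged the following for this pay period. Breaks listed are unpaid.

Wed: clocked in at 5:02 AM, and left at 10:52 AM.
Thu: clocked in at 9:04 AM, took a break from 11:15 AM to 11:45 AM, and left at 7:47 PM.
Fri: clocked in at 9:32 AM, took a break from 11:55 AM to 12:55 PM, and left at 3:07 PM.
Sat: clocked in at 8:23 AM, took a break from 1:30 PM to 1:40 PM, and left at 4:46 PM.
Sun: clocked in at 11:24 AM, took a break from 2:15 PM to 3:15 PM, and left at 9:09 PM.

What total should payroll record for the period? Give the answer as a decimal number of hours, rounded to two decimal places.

37.60 hours

Wed: 5:02 AM–10:52 AM = 5 h 50 min
Thu: 9:04 AM–7:47 PM = 10 h 43 min; less 30 min break → 10 h 13 min
Fri: 9:32 AM–3:07 PM = 5 h 35 min; less 60 min break → 4 h 35 min
Sat: 8:23 AM–4:46 PM = 8 h 23 min; less 10 min break → 8 h 13 min
Sun: 11:24 AM–9:09 PM = 9 h 45 min; less 60 min break → 8 h 45 min
Total: 5 h 50 min + 10 h 13 min + 4 h 35 min + 8 h 13 min + 8 h 45 min = 37 h 36 min.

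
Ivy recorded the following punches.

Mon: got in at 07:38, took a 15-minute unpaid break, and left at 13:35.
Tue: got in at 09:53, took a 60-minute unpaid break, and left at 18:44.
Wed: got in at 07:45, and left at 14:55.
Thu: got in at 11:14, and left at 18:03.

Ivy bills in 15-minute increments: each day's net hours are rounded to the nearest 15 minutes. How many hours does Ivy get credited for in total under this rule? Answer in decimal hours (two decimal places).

27.50 hours

Mon: 07:38–13:35 = 5 h 57 min − 15 min = 5 h 42 min → rounds to 5 h 45 min
Tue: 09:53–18:44 = 8 h 51 min − 60 min = 7 h 51 min → rounds to 7 h 45 min
Wed: 07:45–14:55 = 7 h 10 min → rounds to 7 h 15 min
Thu: 11:14–18:03 = 6 h 49 min → rounds to 6 h 45 min
Total credited: 27 h 30 min.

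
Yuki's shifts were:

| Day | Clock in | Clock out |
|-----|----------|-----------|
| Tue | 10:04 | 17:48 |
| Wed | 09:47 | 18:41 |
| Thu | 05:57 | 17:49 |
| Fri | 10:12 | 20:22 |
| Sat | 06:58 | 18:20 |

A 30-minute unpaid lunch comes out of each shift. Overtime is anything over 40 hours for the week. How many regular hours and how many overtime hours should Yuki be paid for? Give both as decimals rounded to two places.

Regular 40.00 hours, overtime 7.53 hours

Tue: 10:04–17:48 = 7 h 44 min; less 30 min break → 7 h 14 min
Wed: 09:47–18:41 = 8 h 54 min; less 30 min break → 8 h 24 min
Thu: 05:57–17:49 = 11 h 52 min; less 30 min break → 11 h 22 min
Fri: 10:12–20:22 = 10 h 10 min; less 30 min break → 9 h 40 min
Sat: 06:58–18:20 = 11 h 22 min; less 30 min break → 10 h 52 min
Total worked: 47 h 32 min = 47.53 h.
Threshold 40 h → overtime 7 h 32 min, regular 40 h 0 min.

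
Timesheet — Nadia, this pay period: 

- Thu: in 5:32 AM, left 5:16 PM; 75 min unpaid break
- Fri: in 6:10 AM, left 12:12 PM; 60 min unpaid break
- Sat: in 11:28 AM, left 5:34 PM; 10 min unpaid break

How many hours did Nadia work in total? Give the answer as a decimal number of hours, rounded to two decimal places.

Thu: 5:32 AM–5:16 PM = 11 h 44 min; less 75 min break → 10 h 29 min
Fri: 6:10 AM–12:12 PM = 6 h 2 min; less 60 min break → 5 h 2 min
Sat: 11:28 AM–5:34 PM = 6 h 6 min; less 10 min break → 5 h 56 min
Total: 10 h 29 min + 5 h 2 min + 5 h 56 min = 21 h 27 min.

21.45 hours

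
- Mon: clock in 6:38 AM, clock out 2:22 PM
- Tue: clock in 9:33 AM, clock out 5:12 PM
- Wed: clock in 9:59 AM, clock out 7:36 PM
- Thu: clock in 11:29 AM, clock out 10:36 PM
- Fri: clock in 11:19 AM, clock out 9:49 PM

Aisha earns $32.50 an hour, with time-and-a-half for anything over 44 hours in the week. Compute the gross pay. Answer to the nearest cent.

Mon: 6:38 AM–2:22 PM = 7 h 44 min
Tue: 9:33 AM–5:12 PM = 7 h 39 min
Wed: 9:59 AM–7:36 PM = 9 h 37 min
Thu: 11:29 AM–10:36 PM = 11 h 7 min
Fri: 11:19 AM–9:49 PM = 10 h 30 min
Total worked: 46 h 37 min = 2797 min.
Regular 44 h 0 min = 2640 min at $32.50/h; overtime 2 h 37 min = 157 min at $48.75/h.
Pay = (2640 × $32.50 + 157 × $48.75) ÷ 60 = $1557.56.

$1557.56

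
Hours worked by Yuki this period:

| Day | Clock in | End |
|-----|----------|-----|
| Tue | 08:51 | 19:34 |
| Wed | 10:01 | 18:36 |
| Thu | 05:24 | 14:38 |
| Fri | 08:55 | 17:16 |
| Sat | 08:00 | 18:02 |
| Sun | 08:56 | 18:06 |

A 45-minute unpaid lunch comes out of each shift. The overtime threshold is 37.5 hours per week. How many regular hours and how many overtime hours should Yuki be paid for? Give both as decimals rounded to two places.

Tue: 08:51–19:34 = 10 h 43 min; less 45 min break → 9 h 58 min
Wed: 10:01–18:36 = 8 h 35 min; less 45 min break → 7 h 50 min
Thu: 05:24–14:38 = 9 h 14 min; less 45 min break → 8 h 29 min
Fri: 08:55–17:16 = 8 h 21 min; less 45 min break → 7 h 36 min
Sat: 08:00–18:02 = 10 h 2 min; less 45 min break → 9 h 17 min
Sun: 08:56–18:06 = 9 h 10 min; less 45 min break → 8 h 25 min
Total worked: 51 h 35 min = 51.58 h.
Threshold 37.5 h → overtime 14 h 5 min, regular 37 h 30 min.

Regular 37.50 hours, overtime 14.08 hours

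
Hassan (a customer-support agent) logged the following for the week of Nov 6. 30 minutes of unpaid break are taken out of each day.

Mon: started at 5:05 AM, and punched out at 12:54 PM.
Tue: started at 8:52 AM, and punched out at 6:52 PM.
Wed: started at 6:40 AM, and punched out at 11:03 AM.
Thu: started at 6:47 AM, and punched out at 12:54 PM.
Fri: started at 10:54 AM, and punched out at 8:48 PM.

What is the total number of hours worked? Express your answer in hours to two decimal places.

Mon: 5:05 AM–12:54 PM = 7 h 49 min; less 30 min break → 7 h 19 min
Tue: 8:52 AM–6:52 PM = 10 h 0 min; less 30 min break → 9 h 30 min
Wed: 6:40 AM–11:03 AM = 4 h 23 min; less 30 min break → 3 h 53 min
Thu: 6:47 AM–12:54 PM = 6 h 7 min; less 30 min break → 5 h 37 min
Fri: 10:54 AM–8:48 PM = 9 h 54 min; less 30 min break → 9 h 24 min
Total: 7 h 19 min + 9 h 30 min + 3 h 53 min + 5 h 37 min + 9 h 24 min = 35 h 43 min.

35.72 hours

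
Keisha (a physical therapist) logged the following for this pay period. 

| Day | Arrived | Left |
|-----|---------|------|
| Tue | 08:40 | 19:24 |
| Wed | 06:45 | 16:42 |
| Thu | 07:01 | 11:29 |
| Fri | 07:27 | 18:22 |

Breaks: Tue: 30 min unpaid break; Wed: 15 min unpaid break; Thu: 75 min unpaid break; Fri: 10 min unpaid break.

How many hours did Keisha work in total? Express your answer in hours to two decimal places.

Tue: 08:40–19:24 = 10 h 44 min; less 30 min break → 10 h 14 min
Wed: 06:45–16:42 = 9 h 57 min; less 15 min break → 9 h 42 min
Thu: 07:01–11:29 = 4 h 28 min; less 75 min break → 3 h 13 min
Fri: 07:27–18:22 = 10 h 55 min; less 10 min break → 10 h 45 min
Total: 10 h 14 min + 9 h 42 min + 3 h 13 min + 10 h 45 min = 33 h 54 min.

33.90 hours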